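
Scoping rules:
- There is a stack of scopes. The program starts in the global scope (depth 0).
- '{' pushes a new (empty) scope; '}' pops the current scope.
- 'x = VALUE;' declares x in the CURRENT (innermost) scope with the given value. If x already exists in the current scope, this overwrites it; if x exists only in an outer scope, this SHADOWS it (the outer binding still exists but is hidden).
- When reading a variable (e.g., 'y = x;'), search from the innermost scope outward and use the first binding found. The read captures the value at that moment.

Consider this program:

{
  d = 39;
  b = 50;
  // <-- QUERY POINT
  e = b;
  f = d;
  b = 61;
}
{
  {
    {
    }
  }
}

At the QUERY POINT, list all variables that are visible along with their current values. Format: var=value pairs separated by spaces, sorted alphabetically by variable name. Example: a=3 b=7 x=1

Step 1: enter scope (depth=1)
Step 2: declare d=39 at depth 1
Step 3: declare b=50 at depth 1
Visible at query point: b=50 d=39

Answer: b=50 d=39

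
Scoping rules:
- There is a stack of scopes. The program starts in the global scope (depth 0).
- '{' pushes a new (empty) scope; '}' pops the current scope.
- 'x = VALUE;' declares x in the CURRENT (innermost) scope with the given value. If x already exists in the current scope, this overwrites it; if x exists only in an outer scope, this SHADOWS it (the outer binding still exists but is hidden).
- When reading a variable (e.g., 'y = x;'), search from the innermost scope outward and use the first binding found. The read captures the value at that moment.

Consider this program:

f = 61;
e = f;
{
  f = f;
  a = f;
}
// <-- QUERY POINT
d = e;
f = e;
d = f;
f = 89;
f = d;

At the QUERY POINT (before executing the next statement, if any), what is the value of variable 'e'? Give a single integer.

Step 1: declare f=61 at depth 0
Step 2: declare e=(read f)=61 at depth 0
Step 3: enter scope (depth=1)
Step 4: declare f=(read f)=61 at depth 1
Step 5: declare a=(read f)=61 at depth 1
Step 6: exit scope (depth=0)
Visible at query point: e=61 f=61

Answer: 61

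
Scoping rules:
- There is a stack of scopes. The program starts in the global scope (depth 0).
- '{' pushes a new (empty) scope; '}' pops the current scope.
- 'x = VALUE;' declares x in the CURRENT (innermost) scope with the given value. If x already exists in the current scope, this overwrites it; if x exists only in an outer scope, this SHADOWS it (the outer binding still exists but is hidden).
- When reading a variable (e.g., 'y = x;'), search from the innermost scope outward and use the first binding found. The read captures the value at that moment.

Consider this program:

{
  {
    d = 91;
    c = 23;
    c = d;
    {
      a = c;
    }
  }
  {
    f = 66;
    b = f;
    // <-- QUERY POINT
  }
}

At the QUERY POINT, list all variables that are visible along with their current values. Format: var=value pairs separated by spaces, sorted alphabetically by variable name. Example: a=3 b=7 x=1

Answer: b=66 f=66

Derivation:
Step 1: enter scope (depth=1)
Step 2: enter scope (depth=2)
Step 3: declare d=91 at depth 2
Step 4: declare c=23 at depth 2
Step 5: declare c=(read d)=91 at depth 2
Step 6: enter scope (depth=3)
Step 7: declare a=(read c)=91 at depth 3
Step 8: exit scope (depth=2)
Step 9: exit scope (depth=1)
Step 10: enter scope (depth=2)
Step 11: declare f=66 at depth 2
Step 12: declare b=(read f)=66 at depth 2
Visible at query point: b=66 f=66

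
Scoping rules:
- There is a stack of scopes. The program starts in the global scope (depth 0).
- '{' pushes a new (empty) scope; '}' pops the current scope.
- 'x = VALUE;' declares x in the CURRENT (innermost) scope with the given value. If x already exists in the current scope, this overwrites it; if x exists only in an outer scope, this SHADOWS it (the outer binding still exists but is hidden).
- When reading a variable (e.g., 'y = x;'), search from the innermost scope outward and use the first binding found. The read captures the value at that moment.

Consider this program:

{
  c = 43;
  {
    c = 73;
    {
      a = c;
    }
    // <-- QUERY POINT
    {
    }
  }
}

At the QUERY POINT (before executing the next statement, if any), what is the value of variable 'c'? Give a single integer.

Step 1: enter scope (depth=1)
Step 2: declare c=43 at depth 1
Step 3: enter scope (depth=2)
Step 4: declare c=73 at depth 2
Step 5: enter scope (depth=3)
Step 6: declare a=(read c)=73 at depth 3
Step 7: exit scope (depth=2)
Visible at query point: c=73

Answer: 73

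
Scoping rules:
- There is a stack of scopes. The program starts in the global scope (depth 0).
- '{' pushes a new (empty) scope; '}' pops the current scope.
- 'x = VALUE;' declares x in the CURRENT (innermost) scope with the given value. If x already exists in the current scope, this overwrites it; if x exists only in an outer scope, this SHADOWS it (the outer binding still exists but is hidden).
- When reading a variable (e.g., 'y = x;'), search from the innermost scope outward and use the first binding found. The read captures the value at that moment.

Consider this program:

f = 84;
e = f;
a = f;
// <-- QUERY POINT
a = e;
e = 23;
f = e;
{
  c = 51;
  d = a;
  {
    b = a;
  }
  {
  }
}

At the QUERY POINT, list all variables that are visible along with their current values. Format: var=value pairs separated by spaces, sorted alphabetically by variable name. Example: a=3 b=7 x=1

Step 1: declare f=84 at depth 0
Step 2: declare e=(read f)=84 at depth 0
Step 3: declare a=(read f)=84 at depth 0
Visible at query point: a=84 e=84 f=84

Answer: a=84 e=84 f=84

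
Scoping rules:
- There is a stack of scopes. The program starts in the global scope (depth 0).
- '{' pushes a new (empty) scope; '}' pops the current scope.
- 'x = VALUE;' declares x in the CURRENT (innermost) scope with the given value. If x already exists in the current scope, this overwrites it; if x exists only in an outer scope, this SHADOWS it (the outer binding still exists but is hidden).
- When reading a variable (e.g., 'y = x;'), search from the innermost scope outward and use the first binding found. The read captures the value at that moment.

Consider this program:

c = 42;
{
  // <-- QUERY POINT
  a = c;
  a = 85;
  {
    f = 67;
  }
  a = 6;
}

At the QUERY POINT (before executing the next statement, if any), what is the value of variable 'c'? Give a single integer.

Answer: 42

Derivation:
Step 1: declare c=42 at depth 0
Step 2: enter scope (depth=1)
Visible at query point: c=42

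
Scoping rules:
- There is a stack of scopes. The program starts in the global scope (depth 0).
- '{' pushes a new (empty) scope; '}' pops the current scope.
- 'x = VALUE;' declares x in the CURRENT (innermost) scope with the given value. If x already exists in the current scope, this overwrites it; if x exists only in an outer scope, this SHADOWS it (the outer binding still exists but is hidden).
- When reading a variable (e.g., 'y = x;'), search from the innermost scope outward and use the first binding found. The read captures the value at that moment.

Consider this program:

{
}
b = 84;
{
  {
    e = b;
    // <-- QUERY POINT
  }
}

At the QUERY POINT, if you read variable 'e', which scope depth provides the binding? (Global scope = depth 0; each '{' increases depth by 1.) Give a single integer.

Step 1: enter scope (depth=1)
Step 2: exit scope (depth=0)
Step 3: declare b=84 at depth 0
Step 4: enter scope (depth=1)
Step 5: enter scope (depth=2)
Step 6: declare e=(read b)=84 at depth 2
Visible at query point: b=84 e=84

Answer: 2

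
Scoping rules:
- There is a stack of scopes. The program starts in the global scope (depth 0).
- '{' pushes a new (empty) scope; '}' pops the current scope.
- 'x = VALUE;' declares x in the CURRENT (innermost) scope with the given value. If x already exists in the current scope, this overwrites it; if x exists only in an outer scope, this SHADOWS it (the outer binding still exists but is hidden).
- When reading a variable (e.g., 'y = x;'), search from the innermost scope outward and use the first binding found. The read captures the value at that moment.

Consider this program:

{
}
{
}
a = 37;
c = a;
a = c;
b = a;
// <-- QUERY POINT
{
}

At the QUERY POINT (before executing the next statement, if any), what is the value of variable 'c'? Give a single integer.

Step 1: enter scope (depth=1)
Step 2: exit scope (depth=0)
Step 3: enter scope (depth=1)
Step 4: exit scope (depth=0)
Step 5: declare a=37 at depth 0
Step 6: declare c=(read a)=37 at depth 0
Step 7: declare a=(read c)=37 at depth 0
Step 8: declare b=(read a)=37 at depth 0
Visible at query point: a=37 b=37 c=37

Answer: 37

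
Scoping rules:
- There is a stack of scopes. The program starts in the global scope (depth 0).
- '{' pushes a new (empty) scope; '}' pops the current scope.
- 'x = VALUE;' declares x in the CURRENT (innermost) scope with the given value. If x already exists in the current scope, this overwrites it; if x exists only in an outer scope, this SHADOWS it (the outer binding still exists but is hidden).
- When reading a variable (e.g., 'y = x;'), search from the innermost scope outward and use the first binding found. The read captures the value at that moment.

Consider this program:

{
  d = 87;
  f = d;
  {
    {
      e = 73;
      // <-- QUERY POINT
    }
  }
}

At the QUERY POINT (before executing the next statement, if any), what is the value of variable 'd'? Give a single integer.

Answer: 87

Derivation:
Step 1: enter scope (depth=1)
Step 2: declare d=87 at depth 1
Step 3: declare f=(read d)=87 at depth 1
Step 4: enter scope (depth=2)
Step 5: enter scope (depth=3)
Step 6: declare e=73 at depth 3
Visible at query point: d=87 e=73 f=87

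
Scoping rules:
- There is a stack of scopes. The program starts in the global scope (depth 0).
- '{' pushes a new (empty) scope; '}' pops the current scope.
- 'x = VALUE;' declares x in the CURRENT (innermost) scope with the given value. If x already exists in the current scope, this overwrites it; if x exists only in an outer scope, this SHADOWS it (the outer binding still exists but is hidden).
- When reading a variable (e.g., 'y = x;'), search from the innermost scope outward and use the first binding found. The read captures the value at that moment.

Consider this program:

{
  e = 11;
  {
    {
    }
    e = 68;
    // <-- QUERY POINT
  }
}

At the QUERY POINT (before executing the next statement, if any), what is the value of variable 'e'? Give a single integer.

Step 1: enter scope (depth=1)
Step 2: declare e=11 at depth 1
Step 3: enter scope (depth=2)
Step 4: enter scope (depth=3)
Step 5: exit scope (depth=2)
Step 6: declare e=68 at depth 2
Visible at query point: e=68

Answer: 68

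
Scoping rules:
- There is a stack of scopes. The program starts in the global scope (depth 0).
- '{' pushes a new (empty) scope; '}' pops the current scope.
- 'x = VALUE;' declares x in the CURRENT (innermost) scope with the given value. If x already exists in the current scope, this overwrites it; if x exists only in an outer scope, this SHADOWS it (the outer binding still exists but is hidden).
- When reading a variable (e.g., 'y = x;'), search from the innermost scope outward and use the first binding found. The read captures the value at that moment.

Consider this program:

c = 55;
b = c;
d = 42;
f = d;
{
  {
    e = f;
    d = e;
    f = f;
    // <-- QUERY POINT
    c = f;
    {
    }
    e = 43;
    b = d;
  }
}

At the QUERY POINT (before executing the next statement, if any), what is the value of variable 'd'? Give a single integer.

Step 1: declare c=55 at depth 0
Step 2: declare b=(read c)=55 at depth 0
Step 3: declare d=42 at depth 0
Step 4: declare f=(read d)=42 at depth 0
Step 5: enter scope (depth=1)
Step 6: enter scope (depth=2)
Step 7: declare e=(read f)=42 at depth 2
Step 8: declare d=(read e)=42 at depth 2
Step 9: declare f=(read f)=42 at depth 2
Visible at query point: b=55 c=55 d=42 e=42 f=42

Answer: 42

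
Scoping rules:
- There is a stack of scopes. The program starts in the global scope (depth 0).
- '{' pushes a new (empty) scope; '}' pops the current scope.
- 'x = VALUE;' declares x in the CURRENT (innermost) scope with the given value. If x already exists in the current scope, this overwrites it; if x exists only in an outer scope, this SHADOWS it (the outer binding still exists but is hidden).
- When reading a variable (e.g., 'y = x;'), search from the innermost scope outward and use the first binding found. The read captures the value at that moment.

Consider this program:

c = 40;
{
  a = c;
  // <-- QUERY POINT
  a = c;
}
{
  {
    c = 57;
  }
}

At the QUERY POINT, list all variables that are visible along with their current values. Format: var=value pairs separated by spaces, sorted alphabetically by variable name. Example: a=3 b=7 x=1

Answer: a=40 c=40

Derivation:
Step 1: declare c=40 at depth 0
Step 2: enter scope (depth=1)
Step 3: declare a=(read c)=40 at depth 1
Visible at query point: a=40 c=40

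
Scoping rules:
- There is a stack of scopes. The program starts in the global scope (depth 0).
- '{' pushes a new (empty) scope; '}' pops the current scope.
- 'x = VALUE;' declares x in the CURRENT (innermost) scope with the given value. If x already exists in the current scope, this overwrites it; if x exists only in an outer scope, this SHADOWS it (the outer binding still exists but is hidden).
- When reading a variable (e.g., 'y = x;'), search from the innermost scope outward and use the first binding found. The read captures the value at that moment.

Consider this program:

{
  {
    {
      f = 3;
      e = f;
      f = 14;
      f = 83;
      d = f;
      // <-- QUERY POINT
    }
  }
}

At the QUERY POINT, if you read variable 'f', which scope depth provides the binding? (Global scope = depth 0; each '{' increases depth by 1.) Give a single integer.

Answer: 3

Derivation:
Step 1: enter scope (depth=1)
Step 2: enter scope (depth=2)
Step 3: enter scope (depth=3)
Step 4: declare f=3 at depth 3
Step 5: declare e=(read f)=3 at depth 3
Step 6: declare f=14 at depth 3
Step 7: declare f=83 at depth 3
Step 8: declare d=(read f)=83 at depth 3
Visible at query point: d=83 e=3 f=83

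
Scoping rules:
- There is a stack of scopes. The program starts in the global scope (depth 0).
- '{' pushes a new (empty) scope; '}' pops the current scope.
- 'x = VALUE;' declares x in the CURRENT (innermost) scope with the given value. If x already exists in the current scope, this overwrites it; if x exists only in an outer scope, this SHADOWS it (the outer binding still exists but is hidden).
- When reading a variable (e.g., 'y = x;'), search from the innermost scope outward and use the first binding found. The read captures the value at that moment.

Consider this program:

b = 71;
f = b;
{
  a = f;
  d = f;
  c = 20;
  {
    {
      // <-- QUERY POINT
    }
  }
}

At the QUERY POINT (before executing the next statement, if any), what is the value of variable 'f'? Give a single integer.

Answer: 71

Derivation:
Step 1: declare b=71 at depth 0
Step 2: declare f=(read b)=71 at depth 0
Step 3: enter scope (depth=1)
Step 4: declare a=(read f)=71 at depth 1
Step 5: declare d=(read f)=71 at depth 1
Step 6: declare c=20 at depth 1
Step 7: enter scope (depth=2)
Step 8: enter scope (depth=3)
Visible at query point: a=71 b=71 c=20 d=71 f=71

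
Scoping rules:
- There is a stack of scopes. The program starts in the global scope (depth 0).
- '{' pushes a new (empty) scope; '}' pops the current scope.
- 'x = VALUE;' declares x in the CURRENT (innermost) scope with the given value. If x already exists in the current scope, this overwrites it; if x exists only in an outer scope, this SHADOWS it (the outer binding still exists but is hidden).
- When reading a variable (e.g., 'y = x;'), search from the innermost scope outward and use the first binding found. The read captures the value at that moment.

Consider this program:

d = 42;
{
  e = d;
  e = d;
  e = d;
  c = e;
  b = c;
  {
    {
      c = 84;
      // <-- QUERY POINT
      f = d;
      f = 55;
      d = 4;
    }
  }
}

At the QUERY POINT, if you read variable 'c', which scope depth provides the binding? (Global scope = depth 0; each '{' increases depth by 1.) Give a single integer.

Step 1: declare d=42 at depth 0
Step 2: enter scope (depth=1)
Step 3: declare e=(read d)=42 at depth 1
Step 4: declare e=(read d)=42 at depth 1
Step 5: declare e=(read d)=42 at depth 1
Step 6: declare c=(read e)=42 at depth 1
Step 7: declare b=(read c)=42 at depth 1
Step 8: enter scope (depth=2)
Step 9: enter scope (depth=3)
Step 10: declare c=84 at depth 3
Visible at query point: b=42 c=84 d=42 e=42

Answer: 3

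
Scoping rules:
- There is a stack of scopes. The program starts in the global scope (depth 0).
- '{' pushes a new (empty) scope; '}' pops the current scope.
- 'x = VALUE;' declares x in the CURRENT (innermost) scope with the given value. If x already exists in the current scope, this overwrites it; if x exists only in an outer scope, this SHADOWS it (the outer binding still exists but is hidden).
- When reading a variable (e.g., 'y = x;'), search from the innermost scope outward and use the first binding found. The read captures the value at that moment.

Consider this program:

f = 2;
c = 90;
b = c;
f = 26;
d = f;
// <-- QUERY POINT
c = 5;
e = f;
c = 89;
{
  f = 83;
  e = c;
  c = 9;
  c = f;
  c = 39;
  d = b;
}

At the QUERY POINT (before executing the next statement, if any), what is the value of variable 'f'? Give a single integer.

Answer: 26

Derivation:
Step 1: declare f=2 at depth 0
Step 2: declare c=90 at depth 0
Step 3: declare b=(read c)=90 at depth 0
Step 4: declare f=26 at depth 0
Step 5: declare d=(read f)=26 at depth 0
Visible at query point: b=90 c=90 d=26 f=26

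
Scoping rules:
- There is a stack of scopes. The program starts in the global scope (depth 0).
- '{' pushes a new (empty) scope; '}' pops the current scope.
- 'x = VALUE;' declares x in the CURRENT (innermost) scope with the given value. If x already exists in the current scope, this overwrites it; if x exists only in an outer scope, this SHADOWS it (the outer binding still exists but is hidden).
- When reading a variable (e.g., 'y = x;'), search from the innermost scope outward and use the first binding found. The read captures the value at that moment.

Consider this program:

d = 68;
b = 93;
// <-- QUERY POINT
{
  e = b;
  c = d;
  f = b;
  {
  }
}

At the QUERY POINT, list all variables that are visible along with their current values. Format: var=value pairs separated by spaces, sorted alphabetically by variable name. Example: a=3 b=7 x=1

Step 1: declare d=68 at depth 0
Step 2: declare b=93 at depth 0
Visible at query point: b=93 d=68

Answer: b=93 d=68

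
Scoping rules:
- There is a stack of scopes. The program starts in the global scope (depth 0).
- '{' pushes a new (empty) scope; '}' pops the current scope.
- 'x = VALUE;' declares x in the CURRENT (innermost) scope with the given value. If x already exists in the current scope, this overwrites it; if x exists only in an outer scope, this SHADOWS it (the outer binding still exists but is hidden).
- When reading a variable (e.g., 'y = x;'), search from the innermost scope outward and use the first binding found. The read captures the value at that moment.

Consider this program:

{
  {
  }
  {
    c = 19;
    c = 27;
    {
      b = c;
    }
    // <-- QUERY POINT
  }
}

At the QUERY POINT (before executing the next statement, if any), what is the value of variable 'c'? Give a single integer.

Step 1: enter scope (depth=1)
Step 2: enter scope (depth=2)
Step 3: exit scope (depth=1)
Step 4: enter scope (depth=2)
Step 5: declare c=19 at depth 2
Step 6: declare c=27 at depth 2
Step 7: enter scope (depth=3)
Step 8: declare b=(read c)=27 at depth 3
Step 9: exit scope (depth=2)
Visible at query point: c=27

Answer: 27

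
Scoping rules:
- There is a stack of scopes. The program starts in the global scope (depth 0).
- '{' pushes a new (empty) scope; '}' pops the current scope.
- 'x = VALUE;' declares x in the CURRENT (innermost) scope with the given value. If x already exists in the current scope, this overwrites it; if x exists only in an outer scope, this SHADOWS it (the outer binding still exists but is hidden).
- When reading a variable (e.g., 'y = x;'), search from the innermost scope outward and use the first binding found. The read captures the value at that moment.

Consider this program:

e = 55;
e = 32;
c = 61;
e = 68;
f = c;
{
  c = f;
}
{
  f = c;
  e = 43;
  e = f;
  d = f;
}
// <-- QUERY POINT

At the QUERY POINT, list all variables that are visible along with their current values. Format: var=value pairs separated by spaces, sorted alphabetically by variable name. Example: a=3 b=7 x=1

Answer: c=61 e=68 f=61

Derivation:
Step 1: declare e=55 at depth 0
Step 2: declare e=32 at depth 0
Step 3: declare c=61 at depth 0
Step 4: declare e=68 at depth 0
Step 5: declare f=(read c)=61 at depth 0
Step 6: enter scope (depth=1)
Step 7: declare c=(read f)=61 at depth 1
Step 8: exit scope (depth=0)
Step 9: enter scope (depth=1)
Step 10: declare f=(read c)=61 at depth 1
Step 11: declare e=43 at depth 1
Step 12: declare e=(read f)=61 at depth 1
Step 13: declare d=(read f)=61 at depth 1
Step 14: exit scope (depth=0)
Visible at query point: c=61 e=68 f=61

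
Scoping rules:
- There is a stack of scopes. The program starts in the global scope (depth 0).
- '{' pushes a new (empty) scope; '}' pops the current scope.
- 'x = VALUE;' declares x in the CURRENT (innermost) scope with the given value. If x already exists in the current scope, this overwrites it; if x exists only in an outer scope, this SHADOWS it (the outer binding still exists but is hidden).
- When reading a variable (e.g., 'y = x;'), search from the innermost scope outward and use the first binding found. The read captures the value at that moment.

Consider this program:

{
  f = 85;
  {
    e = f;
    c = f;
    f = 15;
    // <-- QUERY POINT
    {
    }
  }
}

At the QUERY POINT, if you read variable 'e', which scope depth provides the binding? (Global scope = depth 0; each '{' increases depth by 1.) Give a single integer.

Answer: 2

Derivation:
Step 1: enter scope (depth=1)
Step 2: declare f=85 at depth 1
Step 3: enter scope (depth=2)
Step 4: declare e=(read f)=85 at depth 2
Step 5: declare c=(read f)=85 at depth 2
Step 6: declare f=15 at depth 2
Visible at query point: c=85 e=85 f=15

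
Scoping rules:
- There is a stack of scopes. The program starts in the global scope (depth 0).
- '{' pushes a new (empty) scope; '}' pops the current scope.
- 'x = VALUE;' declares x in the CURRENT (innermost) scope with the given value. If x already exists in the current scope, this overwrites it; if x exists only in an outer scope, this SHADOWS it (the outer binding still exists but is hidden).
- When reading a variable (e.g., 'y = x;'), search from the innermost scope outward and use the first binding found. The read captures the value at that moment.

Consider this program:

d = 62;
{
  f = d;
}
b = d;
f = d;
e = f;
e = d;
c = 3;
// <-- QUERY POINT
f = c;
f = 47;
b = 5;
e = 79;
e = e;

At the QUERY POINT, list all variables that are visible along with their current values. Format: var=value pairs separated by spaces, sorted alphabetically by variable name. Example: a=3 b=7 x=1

Step 1: declare d=62 at depth 0
Step 2: enter scope (depth=1)
Step 3: declare f=(read d)=62 at depth 1
Step 4: exit scope (depth=0)
Step 5: declare b=(read d)=62 at depth 0
Step 6: declare f=(read d)=62 at depth 0
Step 7: declare e=(read f)=62 at depth 0
Step 8: declare e=(read d)=62 at depth 0
Step 9: declare c=3 at depth 0
Visible at query point: b=62 c=3 d=62 e=62 f=62

Answer: b=62 c=3 d=62 e=62 f=62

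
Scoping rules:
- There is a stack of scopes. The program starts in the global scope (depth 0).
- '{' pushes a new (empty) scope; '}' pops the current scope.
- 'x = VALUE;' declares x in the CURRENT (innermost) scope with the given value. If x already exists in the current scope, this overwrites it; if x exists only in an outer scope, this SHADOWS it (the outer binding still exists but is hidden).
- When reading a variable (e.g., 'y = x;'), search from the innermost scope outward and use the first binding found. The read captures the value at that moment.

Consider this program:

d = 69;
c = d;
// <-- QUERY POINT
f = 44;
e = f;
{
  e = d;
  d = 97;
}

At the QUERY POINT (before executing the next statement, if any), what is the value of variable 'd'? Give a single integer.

Step 1: declare d=69 at depth 0
Step 2: declare c=(read d)=69 at depth 0
Visible at query point: c=69 d=69

Answer: 69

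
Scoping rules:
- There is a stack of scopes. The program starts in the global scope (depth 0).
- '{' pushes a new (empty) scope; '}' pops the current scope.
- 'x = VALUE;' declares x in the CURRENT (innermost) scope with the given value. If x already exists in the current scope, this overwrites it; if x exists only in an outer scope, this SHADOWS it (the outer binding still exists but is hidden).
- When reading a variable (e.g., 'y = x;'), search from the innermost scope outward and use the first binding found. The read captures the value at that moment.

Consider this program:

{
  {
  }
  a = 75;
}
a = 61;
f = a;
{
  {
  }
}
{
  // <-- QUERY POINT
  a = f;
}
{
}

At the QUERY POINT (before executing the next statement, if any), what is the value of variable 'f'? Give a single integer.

Answer: 61

Derivation:
Step 1: enter scope (depth=1)
Step 2: enter scope (depth=2)
Step 3: exit scope (depth=1)
Step 4: declare a=75 at depth 1
Step 5: exit scope (depth=0)
Step 6: declare a=61 at depth 0
Step 7: declare f=(read a)=61 at depth 0
Step 8: enter scope (depth=1)
Step 9: enter scope (depth=2)
Step 10: exit scope (depth=1)
Step 11: exit scope (depth=0)
Step 12: enter scope (depth=1)
Visible at query point: a=61 f=61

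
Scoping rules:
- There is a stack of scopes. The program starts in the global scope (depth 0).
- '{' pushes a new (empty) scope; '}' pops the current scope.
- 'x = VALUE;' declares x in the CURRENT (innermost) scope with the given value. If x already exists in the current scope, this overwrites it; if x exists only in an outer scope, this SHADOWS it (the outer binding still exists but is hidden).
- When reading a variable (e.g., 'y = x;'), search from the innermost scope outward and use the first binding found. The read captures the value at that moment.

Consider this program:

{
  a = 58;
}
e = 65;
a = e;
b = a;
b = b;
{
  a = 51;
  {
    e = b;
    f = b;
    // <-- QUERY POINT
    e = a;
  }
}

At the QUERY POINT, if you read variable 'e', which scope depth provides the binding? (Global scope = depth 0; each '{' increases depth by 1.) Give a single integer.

Step 1: enter scope (depth=1)
Step 2: declare a=58 at depth 1
Step 3: exit scope (depth=0)
Step 4: declare e=65 at depth 0
Step 5: declare a=(read e)=65 at depth 0
Step 6: declare b=(read a)=65 at depth 0
Step 7: declare b=(read b)=65 at depth 0
Step 8: enter scope (depth=1)
Step 9: declare a=51 at depth 1
Step 10: enter scope (depth=2)
Step 11: declare e=(read b)=65 at depth 2
Step 12: declare f=(read b)=65 at depth 2
Visible at query point: a=51 b=65 e=65 f=65

Answer: 2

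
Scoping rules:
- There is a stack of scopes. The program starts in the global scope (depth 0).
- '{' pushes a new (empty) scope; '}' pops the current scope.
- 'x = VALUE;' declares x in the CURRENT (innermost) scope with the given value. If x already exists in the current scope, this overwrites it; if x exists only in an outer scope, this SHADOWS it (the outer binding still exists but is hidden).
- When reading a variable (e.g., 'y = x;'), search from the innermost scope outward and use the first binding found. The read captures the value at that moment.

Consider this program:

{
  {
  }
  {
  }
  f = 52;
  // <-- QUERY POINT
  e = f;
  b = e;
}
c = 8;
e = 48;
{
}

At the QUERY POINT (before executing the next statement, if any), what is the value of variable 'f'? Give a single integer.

Answer: 52

Derivation:
Step 1: enter scope (depth=1)
Step 2: enter scope (depth=2)
Step 3: exit scope (depth=1)
Step 4: enter scope (depth=2)
Step 5: exit scope (depth=1)
Step 6: declare f=52 at depth 1
Visible at query point: f=52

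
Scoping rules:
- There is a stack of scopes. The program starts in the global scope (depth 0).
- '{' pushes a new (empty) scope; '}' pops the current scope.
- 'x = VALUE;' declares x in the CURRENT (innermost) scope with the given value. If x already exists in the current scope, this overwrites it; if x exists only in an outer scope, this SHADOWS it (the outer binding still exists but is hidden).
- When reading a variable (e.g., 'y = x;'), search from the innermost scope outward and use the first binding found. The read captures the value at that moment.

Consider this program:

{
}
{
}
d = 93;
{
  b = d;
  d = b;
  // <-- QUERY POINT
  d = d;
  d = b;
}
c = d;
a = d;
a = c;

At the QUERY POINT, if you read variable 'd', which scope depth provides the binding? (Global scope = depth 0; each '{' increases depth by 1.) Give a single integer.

Answer: 1

Derivation:
Step 1: enter scope (depth=1)
Step 2: exit scope (depth=0)
Step 3: enter scope (depth=1)
Step 4: exit scope (depth=0)
Step 5: declare d=93 at depth 0
Step 6: enter scope (depth=1)
Step 7: declare b=(read d)=93 at depth 1
Step 8: declare d=(read b)=93 at depth 1
Visible at query point: b=93 d=93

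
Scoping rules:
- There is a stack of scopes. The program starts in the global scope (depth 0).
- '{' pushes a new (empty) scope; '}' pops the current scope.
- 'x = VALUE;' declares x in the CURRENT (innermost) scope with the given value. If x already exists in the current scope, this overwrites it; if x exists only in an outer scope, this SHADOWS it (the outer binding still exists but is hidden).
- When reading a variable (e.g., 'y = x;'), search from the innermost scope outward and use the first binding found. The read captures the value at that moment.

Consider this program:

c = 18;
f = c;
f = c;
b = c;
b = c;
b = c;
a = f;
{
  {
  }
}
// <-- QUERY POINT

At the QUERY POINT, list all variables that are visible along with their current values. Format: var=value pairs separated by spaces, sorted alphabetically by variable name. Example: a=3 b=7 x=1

Step 1: declare c=18 at depth 0
Step 2: declare f=(read c)=18 at depth 0
Step 3: declare f=(read c)=18 at depth 0
Step 4: declare b=(read c)=18 at depth 0
Step 5: declare b=(read c)=18 at depth 0
Step 6: declare b=(read c)=18 at depth 0
Step 7: declare a=(read f)=18 at depth 0
Step 8: enter scope (depth=1)
Step 9: enter scope (depth=2)
Step 10: exit scope (depth=1)
Step 11: exit scope (depth=0)
Visible at query point: a=18 b=18 c=18 f=18

Answer: a=18 b=18 c=18 f=18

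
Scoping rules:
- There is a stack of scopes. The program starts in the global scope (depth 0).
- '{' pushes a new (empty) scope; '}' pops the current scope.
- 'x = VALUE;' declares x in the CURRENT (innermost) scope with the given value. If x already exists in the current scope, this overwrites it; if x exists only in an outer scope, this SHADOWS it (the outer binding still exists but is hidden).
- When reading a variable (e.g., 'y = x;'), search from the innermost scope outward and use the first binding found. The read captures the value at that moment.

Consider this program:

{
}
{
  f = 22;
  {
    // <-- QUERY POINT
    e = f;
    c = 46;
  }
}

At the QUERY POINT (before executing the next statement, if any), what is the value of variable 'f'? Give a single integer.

Answer: 22

Derivation:
Step 1: enter scope (depth=1)
Step 2: exit scope (depth=0)
Step 3: enter scope (depth=1)
Step 4: declare f=22 at depth 1
Step 5: enter scope (depth=2)
Visible at query point: f=22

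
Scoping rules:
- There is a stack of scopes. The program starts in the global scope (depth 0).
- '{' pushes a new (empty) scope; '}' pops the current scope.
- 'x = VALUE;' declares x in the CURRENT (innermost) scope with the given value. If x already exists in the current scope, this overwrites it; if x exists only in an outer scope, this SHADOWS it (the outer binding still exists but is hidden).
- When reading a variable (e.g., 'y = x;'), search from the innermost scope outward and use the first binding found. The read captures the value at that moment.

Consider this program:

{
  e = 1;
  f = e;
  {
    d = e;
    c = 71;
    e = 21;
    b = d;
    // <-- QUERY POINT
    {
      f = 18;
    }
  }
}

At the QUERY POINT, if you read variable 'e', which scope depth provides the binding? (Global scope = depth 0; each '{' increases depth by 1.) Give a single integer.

Step 1: enter scope (depth=1)
Step 2: declare e=1 at depth 1
Step 3: declare f=(read e)=1 at depth 1
Step 4: enter scope (depth=2)
Step 5: declare d=(read e)=1 at depth 2
Step 6: declare c=71 at depth 2
Step 7: declare e=21 at depth 2
Step 8: declare b=(read d)=1 at depth 2
Visible at query point: b=1 c=71 d=1 e=21 f=1

Answer: 2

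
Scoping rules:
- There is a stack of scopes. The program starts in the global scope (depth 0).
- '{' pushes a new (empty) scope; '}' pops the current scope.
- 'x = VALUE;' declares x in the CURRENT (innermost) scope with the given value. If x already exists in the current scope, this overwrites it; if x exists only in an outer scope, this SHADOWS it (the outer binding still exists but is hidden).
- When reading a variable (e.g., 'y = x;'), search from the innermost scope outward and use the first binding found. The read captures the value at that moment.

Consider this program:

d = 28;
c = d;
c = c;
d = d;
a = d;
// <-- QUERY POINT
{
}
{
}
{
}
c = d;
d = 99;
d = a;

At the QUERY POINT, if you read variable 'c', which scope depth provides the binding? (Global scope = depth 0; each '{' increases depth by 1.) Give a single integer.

Answer: 0

Derivation:
Step 1: declare d=28 at depth 0
Step 2: declare c=(read d)=28 at depth 0
Step 3: declare c=(read c)=28 at depth 0
Step 4: declare d=(read d)=28 at depth 0
Step 5: declare a=(read d)=28 at depth 0
Visible at query point: a=28 c=28 d=28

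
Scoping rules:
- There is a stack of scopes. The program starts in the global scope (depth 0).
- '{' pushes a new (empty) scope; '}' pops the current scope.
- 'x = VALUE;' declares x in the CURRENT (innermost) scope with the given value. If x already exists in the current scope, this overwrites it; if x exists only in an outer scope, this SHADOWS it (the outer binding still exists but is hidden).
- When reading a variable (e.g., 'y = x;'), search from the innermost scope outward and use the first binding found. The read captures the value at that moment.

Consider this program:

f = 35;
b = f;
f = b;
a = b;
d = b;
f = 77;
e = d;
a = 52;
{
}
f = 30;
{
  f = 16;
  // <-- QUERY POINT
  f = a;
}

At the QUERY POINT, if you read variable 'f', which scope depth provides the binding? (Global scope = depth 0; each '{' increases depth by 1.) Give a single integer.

Answer: 1

Derivation:
Step 1: declare f=35 at depth 0
Step 2: declare b=(read f)=35 at depth 0
Step 3: declare f=(read b)=35 at depth 0
Step 4: declare a=(read b)=35 at depth 0
Step 5: declare d=(read b)=35 at depth 0
Step 6: declare f=77 at depth 0
Step 7: declare e=(read d)=35 at depth 0
Step 8: declare a=52 at depth 0
Step 9: enter scope (depth=1)
Step 10: exit scope (depth=0)
Step 11: declare f=30 at depth 0
Step 12: enter scope (depth=1)
Step 13: declare f=16 at depth 1
Visible at query point: a=52 b=35 d=35 e=35 f=16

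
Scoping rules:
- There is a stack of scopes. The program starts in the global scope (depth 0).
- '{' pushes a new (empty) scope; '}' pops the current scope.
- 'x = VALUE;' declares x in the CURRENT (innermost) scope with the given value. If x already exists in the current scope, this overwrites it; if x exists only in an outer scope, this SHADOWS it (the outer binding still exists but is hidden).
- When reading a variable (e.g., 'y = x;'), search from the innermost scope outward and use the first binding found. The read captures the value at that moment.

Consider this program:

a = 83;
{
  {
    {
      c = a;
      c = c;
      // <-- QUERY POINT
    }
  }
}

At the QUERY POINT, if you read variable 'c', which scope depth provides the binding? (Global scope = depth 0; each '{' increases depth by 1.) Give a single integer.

Step 1: declare a=83 at depth 0
Step 2: enter scope (depth=1)
Step 3: enter scope (depth=2)
Step 4: enter scope (depth=3)
Step 5: declare c=(read a)=83 at depth 3
Step 6: declare c=(read c)=83 at depth 3
Visible at query point: a=83 c=83

Answer: 3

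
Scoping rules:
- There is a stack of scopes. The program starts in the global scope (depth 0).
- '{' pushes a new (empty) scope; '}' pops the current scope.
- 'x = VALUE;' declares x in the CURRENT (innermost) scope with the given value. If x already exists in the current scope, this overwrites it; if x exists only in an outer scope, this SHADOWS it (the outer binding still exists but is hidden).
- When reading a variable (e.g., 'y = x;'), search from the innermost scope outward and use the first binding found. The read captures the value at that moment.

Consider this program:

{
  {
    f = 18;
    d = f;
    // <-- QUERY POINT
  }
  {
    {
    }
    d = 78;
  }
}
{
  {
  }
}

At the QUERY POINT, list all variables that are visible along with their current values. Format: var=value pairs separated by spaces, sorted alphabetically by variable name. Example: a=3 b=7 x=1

Answer: d=18 f=18

Derivation:
Step 1: enter scope (depth=1)
Step 2: enter scope (depth=2)
Step 3: declare f=18 at depth 2
Step 4: declare d=(read f)=18 at depth 2
Visible at query point: d=18 f=18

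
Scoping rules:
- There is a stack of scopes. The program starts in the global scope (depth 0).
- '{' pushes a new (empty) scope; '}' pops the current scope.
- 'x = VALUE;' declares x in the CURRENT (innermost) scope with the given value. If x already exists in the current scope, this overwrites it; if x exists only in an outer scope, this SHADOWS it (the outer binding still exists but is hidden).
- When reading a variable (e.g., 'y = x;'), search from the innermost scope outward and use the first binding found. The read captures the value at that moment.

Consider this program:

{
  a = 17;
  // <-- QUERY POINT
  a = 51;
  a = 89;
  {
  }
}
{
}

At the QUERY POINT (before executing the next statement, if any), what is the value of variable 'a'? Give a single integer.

Answer: 17

Derivation:
Step 1: enter scope (depth=1)
Step 2: declare a=17 at depth 1
Visible at query point: a=17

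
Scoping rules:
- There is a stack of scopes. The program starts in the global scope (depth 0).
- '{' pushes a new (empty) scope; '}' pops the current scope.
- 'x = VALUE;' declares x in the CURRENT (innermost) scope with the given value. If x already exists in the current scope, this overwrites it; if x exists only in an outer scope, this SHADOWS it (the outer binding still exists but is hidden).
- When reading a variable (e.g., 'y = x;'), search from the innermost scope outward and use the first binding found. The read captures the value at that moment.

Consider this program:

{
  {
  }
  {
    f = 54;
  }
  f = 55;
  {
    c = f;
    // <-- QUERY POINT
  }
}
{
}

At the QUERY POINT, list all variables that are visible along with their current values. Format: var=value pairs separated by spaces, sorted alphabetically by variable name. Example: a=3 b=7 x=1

Answer: c=55 f=55

Derivation:
Step 1: enter scope (depth=1)
Step 2: enter scope (depth=2)
Step 3: exit scope (depth=1)
Step 4: enter scope (depth=2)
Step 5: declare f=54 at depth 2
Step 6: exit scope (depth=1)
Step 7: declare f=55 at depth 1
Step 8: enter scope (depth=2)
Step 9: declare c=(read f)=55 at depth 2
Visible at query point: c=55 f=55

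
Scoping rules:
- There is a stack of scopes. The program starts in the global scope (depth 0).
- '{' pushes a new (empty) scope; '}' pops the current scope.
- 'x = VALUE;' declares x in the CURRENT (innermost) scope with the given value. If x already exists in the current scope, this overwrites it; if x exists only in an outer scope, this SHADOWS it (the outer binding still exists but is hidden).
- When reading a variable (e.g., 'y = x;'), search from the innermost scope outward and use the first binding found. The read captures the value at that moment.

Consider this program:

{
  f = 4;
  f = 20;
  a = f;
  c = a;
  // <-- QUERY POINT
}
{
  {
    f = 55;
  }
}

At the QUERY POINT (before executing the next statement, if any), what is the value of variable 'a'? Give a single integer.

Answer: 20

Derivation:
Step 1: enter scope (depth=1)
Step 2: declare f=4 at depth 1
Step 3: declare f=20 at depth 1
Step 4: declare a=(read f)=20 at depth 1
Step 5: declare c=(read a)=20 at depth 1
Visible at query point: a=20 c=20 f=20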